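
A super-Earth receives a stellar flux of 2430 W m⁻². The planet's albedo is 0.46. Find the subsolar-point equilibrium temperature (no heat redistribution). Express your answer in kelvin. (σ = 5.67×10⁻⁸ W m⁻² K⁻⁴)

At the subsolar point the surface absorbs S(1−A) and emits σT⁴ per unit area — no factor of 4, since only the local patch is in balance.
T = [2430 × 0.54 / 5.67×10⁻⁸]^(1/4) = (2.31×10¹⁰)^(1/4) = 390 K.

T_ss ≈ 390 K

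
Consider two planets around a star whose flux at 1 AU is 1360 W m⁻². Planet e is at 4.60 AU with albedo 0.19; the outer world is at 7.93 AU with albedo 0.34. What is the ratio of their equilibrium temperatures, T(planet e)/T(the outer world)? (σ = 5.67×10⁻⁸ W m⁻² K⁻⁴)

T₁/T₂ ≈ 1.382

T_eq = [S₀(1−A)/(4σd²)]^(1/4), so T ∝ (1−A)^(1/4) / √d.
T₁ = [1360×0.81/(4×5.67×10⁻⁸×4.60²)]^(1/4) = 123.09 K.
T₂ = [1360×0.66/(4×5.67×10⁻⁸×7.93²)]^(1/4) = 89.07 K.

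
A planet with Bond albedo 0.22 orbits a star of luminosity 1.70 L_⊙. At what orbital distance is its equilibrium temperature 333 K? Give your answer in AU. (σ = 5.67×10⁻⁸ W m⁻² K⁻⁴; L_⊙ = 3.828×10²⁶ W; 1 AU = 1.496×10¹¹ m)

L = 1.70 × 3.828×10²⁶ = 6.51×10²⁶ W.
From T_eq⁴ = L(1−A)/(16πσd²): d = √[L(1−A)/(16πσT_eq⁴)].
d = √[6.51×10²⁶ × 0.78 / (16π × 5.67×10⁻⁸ × (333)⁴)] = 1.20×10¹¹ m = 0.804 AU.

d ≈ 0.804 AU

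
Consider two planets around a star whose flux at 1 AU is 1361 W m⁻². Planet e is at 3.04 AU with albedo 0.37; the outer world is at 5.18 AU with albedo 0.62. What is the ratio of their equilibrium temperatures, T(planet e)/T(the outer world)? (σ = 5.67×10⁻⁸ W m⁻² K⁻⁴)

T_eq = [S₀(1−A)/(4σd²)]^(1/4), so T ∝ (1−A)^(1/4) / √d.
T₁ = [1361×0.63/(4×5.67×10⁻⁸×3.04²)]^(1/4) = 142.22 K.
T₂ = [1361×0.38/(4×5.67×10⁻⁸×5.18²)]^(1/4) = 96.01 K.

T₁/T₂ ≈ 1.481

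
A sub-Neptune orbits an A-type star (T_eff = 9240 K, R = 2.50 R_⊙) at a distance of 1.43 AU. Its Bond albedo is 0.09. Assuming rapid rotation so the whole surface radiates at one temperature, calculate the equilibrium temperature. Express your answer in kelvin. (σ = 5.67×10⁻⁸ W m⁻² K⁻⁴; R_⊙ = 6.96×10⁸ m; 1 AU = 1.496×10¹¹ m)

R_⋆ = 2.50 × 6.96×10⁸ = 1.74×10⁹ m.
d = 1.43 AU = 2.14×10¹¹ m.
L = 4πR_⋆²σT_⋆⁴ = 4π(1.74×10⁹)² × 5.67×10⁻⁸ × (9240)⁴ = 1.57×10²⁸ W.
S = L/(4πd²) = 2.73×10⁴ W m⁻².
Energy balance: absorbed = emitted ⇒ πR²·S(1−A) = 4πR²·σT_eq⁴, so T_eq⁴ = S(1−A)/(4σ).
T_eq = [2.73×10⁴ × 0.91 / (4 × 5.67×10⁻⁸)]^(1/4) = (1.10×10¹¹)^(1/4) = 576 K.

T_eq ≈ 576 K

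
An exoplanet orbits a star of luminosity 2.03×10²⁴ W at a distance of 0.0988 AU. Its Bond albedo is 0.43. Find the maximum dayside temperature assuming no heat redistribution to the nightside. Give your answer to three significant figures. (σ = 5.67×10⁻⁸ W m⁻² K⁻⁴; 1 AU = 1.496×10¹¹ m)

T_ss ≈ 294 K

d = 0.0988 AU = 1.48×10¹⁰ m.
Flux: S = L/(4πd²) = 2.03×10²⁴/(4π×(1.48×10¹⁰)²) = 739 W m⁻².
With no redistribution each surface element balances locally: S(1−A) = σT⁴.
T = [739 × 0.57 / 5.67×10⁻⁸]^(1/4) = (7.43×10⁹)^(1/4) = 294 K.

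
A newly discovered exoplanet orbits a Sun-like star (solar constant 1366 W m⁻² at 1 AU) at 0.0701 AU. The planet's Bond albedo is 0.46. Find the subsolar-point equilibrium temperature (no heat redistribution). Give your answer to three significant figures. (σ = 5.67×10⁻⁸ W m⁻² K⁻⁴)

Flux at 0.0701 AU: S = 1366/0.0701² = 2.78×10⁵ W m⁻².
At the subsolar point the surface absorbs S(1−A) and emits σT⁴ per unit area — no factor of 4, since only the local patch is in balance.
T = [2.78×10⁵ × 0.54 / 5.67×10⁻⁸]^(1/4) = (2.65×10¹²)^(1/4) = 1280 K.

T_ss ≈ 1280 K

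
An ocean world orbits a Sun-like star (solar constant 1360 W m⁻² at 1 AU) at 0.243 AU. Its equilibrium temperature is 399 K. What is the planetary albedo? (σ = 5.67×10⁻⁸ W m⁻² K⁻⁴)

A ≈ 0.75

Flux at 0.243 AU: S = 1360/0.243² = 2.30×10⁴ W m⁻².
From T_eq⁴ = S(1−A)/(4σ): 1−A = 4σT_eq⁴/S.
1−A = 4 × 5.67×10⁻⁸ × (399)⁴ / 2.30×10⁴ = 0.250.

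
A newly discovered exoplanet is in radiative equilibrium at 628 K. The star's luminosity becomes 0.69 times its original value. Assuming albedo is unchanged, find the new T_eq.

T_eq ∝ L^(1/4) · d^(−1/2).
T′ = 628 × 0.69^(1/4) = 572 K.

T_eq ≈ 572 K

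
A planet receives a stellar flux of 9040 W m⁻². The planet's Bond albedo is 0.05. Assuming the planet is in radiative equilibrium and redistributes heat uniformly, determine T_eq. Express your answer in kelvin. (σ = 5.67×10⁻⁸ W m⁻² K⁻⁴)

Energy balance: absorbed = emitted ⇒ πR²·S(1−A) = 4πR²·σT_eq⁴, so T_eq⁴ = S(1−A)/(4σ).
T_eq = [9040 × 0.95 / (4 × 5.67×10⁻⁸)]^(1/4) = (3.79×10¹⁰)^(1/4) = 441 K.

T_eq ≈ 441 K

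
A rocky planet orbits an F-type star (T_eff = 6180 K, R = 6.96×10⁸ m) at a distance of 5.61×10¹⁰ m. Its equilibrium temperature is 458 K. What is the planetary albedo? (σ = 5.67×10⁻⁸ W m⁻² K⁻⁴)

L = 4πR_⋆²σT_⋆⁴ = 4π(6.96×10⁸)² × 5.67×10⁻⁸ × (6180)⁴ = 5.03×10²⁶ W.
S = L/(4πd²) = 1.27×10⁴ W m⁻².
From T_eq⁴ = S(1−A)/(4σ): 1−A = 4σT_eq⁴/S.
1−A = 4 × 5.67×10⁻⁸ × (458)⁴ / 1.27×10⁴ = 0.784.

A ≈ 0.22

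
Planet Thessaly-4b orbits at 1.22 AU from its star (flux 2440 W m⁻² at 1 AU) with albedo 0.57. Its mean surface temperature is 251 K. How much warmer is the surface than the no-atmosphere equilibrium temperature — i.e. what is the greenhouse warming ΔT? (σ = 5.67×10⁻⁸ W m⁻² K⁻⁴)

S = 2440/1.22² = 1639 W m⁻².
T_eq = [S(1−A)/(4σ)]^(1/4) = [1639×0.43/(4×5.67×10⁻⁸)]^(1/4) = 236.1 K.
ΔT = T_surf − T_eq = 251 − 236.1.

ΔT ≈ 14.9 K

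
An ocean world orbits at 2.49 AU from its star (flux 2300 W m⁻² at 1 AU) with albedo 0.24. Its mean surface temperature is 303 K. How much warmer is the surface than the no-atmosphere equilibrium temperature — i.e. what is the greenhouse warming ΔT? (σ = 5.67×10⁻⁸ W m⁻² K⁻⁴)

ΔT ≈ 115.2 K

S = 2300/2.49² = 371.0 W m⁻².
T_eq = [S(1−A)/(4σ)]^(1/4) = [371.0×0.76/(4×5.67×10⁻⁸)]^(1/4) = 187.8 K.
ΔT = T_surf − T_eq = 303 − 187.8.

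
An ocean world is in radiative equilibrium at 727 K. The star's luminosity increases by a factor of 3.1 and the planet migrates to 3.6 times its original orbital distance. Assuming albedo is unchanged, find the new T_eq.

T_eq ∝ L^(1/4) · d^(−1/2).
T′ = 727 × 3.1^(1/4) / 3.6^(1/2) = 508 K.

T_eq ≈ 508 K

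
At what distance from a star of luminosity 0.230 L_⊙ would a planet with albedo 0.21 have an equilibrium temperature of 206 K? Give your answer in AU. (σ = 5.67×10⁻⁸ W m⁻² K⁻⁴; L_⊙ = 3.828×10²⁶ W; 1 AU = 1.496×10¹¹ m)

d ≈ 0.778 AU

L = 0.230 × 3.828×10²⁶ = 8.80×10²⁵ W.
From T_eq⁴ = L(1−A)/(16πσd²): d = √[L(1−A)/(16πσT_eq⁴)].
d = √[8.80×10²⁵ × 0.79 / (16π × 5.67×10⁻⁸ × (206)⁴)] = 1.16×10¹¹ m = 0.778 AU.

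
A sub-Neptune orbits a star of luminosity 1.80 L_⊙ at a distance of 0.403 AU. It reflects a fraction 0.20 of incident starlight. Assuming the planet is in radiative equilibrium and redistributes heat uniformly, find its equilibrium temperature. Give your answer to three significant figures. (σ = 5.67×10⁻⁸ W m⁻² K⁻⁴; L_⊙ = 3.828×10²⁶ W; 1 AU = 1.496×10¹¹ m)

d = 0.403 AU = 6.03×10¹⁰ m.
L = 1.80 × 3.828×10²⁶ = 6.89×10²⁶ W.
Flux: S = L/(4πd²) = 6.89×10²⁶/(4π×(6.03×10¹⁰)²) = 1.51×10⁴ W m⁻².
Energy balance: absorbed = emitted ⇒ πR²·S(1−A) = 4πR²·σT_eq⁴, so T_eq⁴ = S(1−A)/(4σ).
T_eq = [1.51×10⁴ × 0.80 / (4 × 5.67×10⁻⁸)]^(1/4) = (5.32×10¹⁰)^(1/4) = 480 K.

T_eq ≈ 480 K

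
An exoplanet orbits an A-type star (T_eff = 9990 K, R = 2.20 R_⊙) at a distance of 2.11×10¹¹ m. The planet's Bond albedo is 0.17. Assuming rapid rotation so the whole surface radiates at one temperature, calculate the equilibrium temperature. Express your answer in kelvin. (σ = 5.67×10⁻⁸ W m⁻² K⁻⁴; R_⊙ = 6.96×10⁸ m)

T_eq ≈ 574 K

R_⋆ = 2.20 × 6.96×10⁸ = 1.53×10⁹ m.
L = 4πR_⋆²σT_⋆⁴ = 4π(1.53×10⁹)² × 5.67×10⁻⁸ × (9990)⁴ = 1.66×10²⁸ W.
S = L/(4πd²) = 2.97×10⁴ W m⁻².
Energy balance: absorbed = emitted ⇒ πR²·S(1−A) = 4πR²·σT_eq⁴, so T_eq⁴ = S(1−A)/(4σ).
T_eq = [2.97×10⁴ × 0.83 / (4 × 5.67×10⁻⁸)]^(1/4) = (1.09×10¹¹)^(1/4) = 574 K.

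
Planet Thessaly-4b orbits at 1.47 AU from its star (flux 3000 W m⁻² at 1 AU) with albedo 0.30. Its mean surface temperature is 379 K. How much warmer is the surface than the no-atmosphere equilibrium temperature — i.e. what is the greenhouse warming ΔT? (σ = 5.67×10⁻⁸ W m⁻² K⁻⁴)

ΔT ≈ 123.2 K

S = 3000/1.47² = 1388 W m⁻².
T_eq = [S(1−A)/(4σ)]^(1/4) = [1388×0.70/(4×5.67×10⁻⁸)]^(1/4) = 255.8 K.
ΔT = T_surf − T_eq = 379 − 255.8.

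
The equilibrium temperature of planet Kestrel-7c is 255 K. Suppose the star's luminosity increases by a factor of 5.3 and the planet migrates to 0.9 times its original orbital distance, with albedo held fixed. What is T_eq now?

T_eq ≈ 408 K

T_eq ∝ L^(1/4) · d^(−1/2).
T′ = 255 × 5.3^(1/4) / 0.9^(1/2) = 408 K.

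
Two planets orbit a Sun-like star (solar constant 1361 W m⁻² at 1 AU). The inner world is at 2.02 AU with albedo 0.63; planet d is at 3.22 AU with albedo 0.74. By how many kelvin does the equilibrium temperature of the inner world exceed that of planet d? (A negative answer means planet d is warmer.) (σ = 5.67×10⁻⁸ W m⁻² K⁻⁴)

T_eq = [S₀(1−A)/(4σd²)]^(1/4), so T ∝ (1−A)^(1/4) / √d.
T₁ = [1361×0.37/(4×5.67×10⁻⁸×2.02²)]^(1/4) = 152.73 K.
T₂ = [1361×0.26/(4×5.67×10⁻⁸×3.22²)]^(1/4) = 110.76 K.

ΔT ≈ 42.0 K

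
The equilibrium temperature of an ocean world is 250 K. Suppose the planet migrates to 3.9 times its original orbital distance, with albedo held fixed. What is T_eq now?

T_eq ∝ L^(1/4) · d^(−1/2).
T′ = 250 / 3.9^(1/2) = 127 K.

T_eq ≈ 127 K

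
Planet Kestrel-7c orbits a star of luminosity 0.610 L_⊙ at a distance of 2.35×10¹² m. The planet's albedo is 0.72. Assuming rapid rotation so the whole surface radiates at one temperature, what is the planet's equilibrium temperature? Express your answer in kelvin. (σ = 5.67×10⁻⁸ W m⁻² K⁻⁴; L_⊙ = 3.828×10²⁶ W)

T_eq ≈ 45.1 K

L = 0.610 × 3.828×10²⁶ = 2.34×10²⁶ W.
Flux: S = L/(4πd²) = 2.34×10²⁶/(4π×(2.35×10¹²)²) = 3.36 W m⁻².
Energy balance: absorbed = emitted ⇒ πR²·S(1−A) = 4πR²·σT_eq⁴, so T_eq⁴ = S(1−A)/(4σ).
T_eq = [3.36 × 0.28 / (4 × 5.67×10⁻⁸)]^(1/4) = (4.15×10⁶)^(1/4) = 45.1 K.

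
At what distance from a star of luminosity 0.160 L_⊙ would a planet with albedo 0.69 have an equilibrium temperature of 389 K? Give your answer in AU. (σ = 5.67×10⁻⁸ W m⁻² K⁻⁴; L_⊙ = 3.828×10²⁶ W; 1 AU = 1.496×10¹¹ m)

L = 0.160 × 3.828×10²⁶ = 6.12×10²⁵ W.
From T_eq⁴ = L(1−A)/(16πσd²): d = √[L(1−A)/(16πσT_eq⁴)].
d = √[6.12×10²⁵ × 0.31 / (16π × 5.67×10⁻⁸ × (389)⁴)] = 1.71×10¹⁰ m = 0.114 AU.

d ≈ 0.114 AU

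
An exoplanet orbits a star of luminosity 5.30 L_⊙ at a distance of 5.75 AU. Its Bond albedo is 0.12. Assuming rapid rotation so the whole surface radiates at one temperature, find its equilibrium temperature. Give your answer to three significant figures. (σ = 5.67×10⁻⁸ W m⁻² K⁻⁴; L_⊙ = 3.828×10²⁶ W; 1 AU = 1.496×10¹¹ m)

d = 5.75 AU = 8.60×10¹¹ m.
L = 5.30 × 3.828×10²⁶ = 2.03×10²⁷ W.
Flux: S = L/(4πd²) = 2.03×10²⁷/(4π×(8.60×10¹¹)²) = 218 W m⁻².
Energy balance: absorbed = emitted ⇒ πR²·S(1−A) = 4πR²·σT_eq⁴, so T_eq⁴ = S(1−A)/(4σ).
T_eq = [218 × 0.88 / (4 × 5.67×10⁻⁸)]^(1/4) = (8.47×10⁸)^(1/4) = 171 K.

T_eq ≈ 171 K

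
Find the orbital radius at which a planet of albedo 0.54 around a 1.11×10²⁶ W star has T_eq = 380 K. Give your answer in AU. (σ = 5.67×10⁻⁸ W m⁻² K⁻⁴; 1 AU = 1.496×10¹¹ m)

From T_eq⁴ = L(1−A)/(16πσd²): d = √[L(1−A)/(16πσT_eq⁴)].
d = √[1.11×10²⁶ × 0.46 / (16π × 5.67×10⁻⁸ × (380)⁴)] = 2.93×10¹⁰ m = 0.196 AU.

d ≈ 0.196 AU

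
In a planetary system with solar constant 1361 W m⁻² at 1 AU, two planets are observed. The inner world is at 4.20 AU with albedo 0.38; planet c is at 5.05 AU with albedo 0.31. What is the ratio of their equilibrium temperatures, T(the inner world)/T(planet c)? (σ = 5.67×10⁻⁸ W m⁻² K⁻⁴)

T_eq = [S₀(1−A)/(4σd²)]^(1/4), so T ∝ (1−A)^(1/4) / √d.
T₁ = [1361×0.62/(4×5.67×10⁻⁸×4.20²)]^(1/4) = 120.51 K.
T₂ = [1361×0.69/(4×5.67×10⁻⁸×5.05²)]^(1/4) = 112.88 K.

T₁/T₂ ≈ 1.068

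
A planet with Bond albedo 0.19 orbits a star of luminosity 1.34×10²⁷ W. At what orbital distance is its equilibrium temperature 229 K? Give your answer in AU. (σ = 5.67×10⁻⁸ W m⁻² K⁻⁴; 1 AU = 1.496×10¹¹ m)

From T_eq⁴ = L(1−A)/(16πσd²): d = √[L(1−A)/(16πσT_eq⁴)].
d = √[1.34×10²⁷ × 0.81 / (16π × 5.67×10⁻⁸ × (229)⁴)] = 3.72×10¹¹ m = 2.49 AU.

d ≈ 2.49 AU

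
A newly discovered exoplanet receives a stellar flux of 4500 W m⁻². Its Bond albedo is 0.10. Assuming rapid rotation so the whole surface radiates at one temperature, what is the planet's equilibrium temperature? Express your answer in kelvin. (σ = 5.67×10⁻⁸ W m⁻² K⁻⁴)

T_eq ≈ 366 K

Energy balance: absorbed = emitted ⇒ πR²·S(1−A) = 4πR²·σT_eq⁴, so T_eq⁴ = S(1−A)/(4σ).
T_eq = [4500 × 0.90 / (4 × 5.67×10⁻⁸)]^(1/4) = (1.79×10¹⁰)^(1/4) = 366 K.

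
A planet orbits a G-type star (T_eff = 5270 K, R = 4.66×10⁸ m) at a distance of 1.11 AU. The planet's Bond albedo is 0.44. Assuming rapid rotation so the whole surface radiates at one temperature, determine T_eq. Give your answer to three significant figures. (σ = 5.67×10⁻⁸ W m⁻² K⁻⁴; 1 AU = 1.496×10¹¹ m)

d = 1.11 AU = 1.66×10¹¹ m.
L = 4πR_⋆²σT_⋆⁴ = 4π(4.66×10⁸)² × 5.67×10⁻⁸ × (5270)⁴ = 1.19×10²⁶ W.
S = L/(4πd²) = 344 W m⁻².
Energy balance: absorbed = emitted ⇒ πR²·S(1−A) = 4πR²·σT_eq⁴, so T_eq⁴ = S(1−A)/(4σ).
T_eq = [344 × 0.56 / (4 × 5.67×10⁻⁸)]^(1/4) = (8.50×10⁸)^(1/4) = 171 K.

T_eq ≈ 171 K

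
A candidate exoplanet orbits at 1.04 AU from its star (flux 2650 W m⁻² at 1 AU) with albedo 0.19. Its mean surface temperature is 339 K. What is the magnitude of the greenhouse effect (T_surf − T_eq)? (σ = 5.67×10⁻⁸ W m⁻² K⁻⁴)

ΔT ≈ 33.2 K

S = 2650/1.04² = 2450 W m⁻².
T_eq = [S(1−A)/(4σ)]^(1/4) = [2450×0.81/(4×5.67×10⁻⁸)]^(1/4) = 305.8 K.
ΔT = T_surf − T_eq = 339 − 305.8.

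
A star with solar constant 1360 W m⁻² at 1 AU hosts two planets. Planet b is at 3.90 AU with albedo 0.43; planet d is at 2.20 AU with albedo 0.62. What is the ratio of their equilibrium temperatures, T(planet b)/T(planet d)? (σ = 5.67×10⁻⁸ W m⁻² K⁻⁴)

T₁/T₂ ≈ 0.831

T_eq = [S₀(1−A)/(4σd²)]^(1/4), so T ∝ (1−A)^(1/4) / √d.
T₁ = [1360×0.57/(4×5.67×10⁻⁸×3.90²)]^(1/4) = 122.44 K.
T₂ = [1360×0.38/(4×5.67×10⁻⁸×2.20²)]^(1/4) = 147.30 K.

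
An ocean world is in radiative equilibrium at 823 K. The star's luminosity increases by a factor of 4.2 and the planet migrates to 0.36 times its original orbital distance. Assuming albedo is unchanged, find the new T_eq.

T_eq ∝ L^(1/4) · d^(−1/2).
T′ = 823 × 4.2^(1/4) / 0.36^(1/2) = 1960 K.

T_eq ≈ 1960 K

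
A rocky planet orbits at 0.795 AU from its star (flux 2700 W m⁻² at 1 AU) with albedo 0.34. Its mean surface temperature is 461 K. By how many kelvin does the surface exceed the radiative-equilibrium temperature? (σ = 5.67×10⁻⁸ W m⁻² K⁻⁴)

S = 2700/0.795² = 4272 W m⁻².
T_eq = [S(1−A)/(4σ)]^(1/4) = [4272×0.66/(4×5.67×10⁻⁸)]^(1/4) = 333.9 K.
ΔT = T_surf − T_eq = 461 − 333.9.

ΔT ≈ 127.1 K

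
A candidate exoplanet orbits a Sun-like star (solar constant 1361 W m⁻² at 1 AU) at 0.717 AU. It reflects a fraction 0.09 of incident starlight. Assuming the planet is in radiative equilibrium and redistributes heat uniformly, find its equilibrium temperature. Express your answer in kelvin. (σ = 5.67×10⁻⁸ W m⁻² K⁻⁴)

T_eq ≈ 321 K

Flux at 0.717 AU: S = 1361/0.717² = 2650 W m⁻².
Energy balance: absorbed = emitted ⇒ πR²·S(1−A) = 4πR²·σT_eq⁴, so T_eq⁴ = S(1−A)/(4σ).
T_eq = [2650 × 0.91 / (4 × 5.67×10⁻⁸)]^(1/4) = (1.06×10¹⁰)^(1/4) = 321 K.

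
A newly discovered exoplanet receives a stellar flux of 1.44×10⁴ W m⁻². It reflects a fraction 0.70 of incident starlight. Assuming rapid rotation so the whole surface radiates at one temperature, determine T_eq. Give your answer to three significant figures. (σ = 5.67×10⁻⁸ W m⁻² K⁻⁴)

Energy balance: absorbed = emitted ⇒ πR²·S(1−A) = 4πR²·σT_eq⁴, so T_eq⁴ = S(1−A)/(4σ).
T_eq = [1.44×10⁴ × 0.30 / (4 × 5.67×10⁻⁸)]^(1/4) = (1.90×10¹⁰)^(1/4) = 372 K.

T_eq ≈ 372 K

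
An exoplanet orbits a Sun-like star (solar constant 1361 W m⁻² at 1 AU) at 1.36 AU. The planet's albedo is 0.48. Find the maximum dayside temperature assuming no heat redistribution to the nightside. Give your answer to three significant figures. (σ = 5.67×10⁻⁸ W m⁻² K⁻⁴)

T_ss ≈ 287 K

Flux at 1.36 AU: S = 1361/1.36² = 736 W m⁻².
With no redistribution each surface element balances locally: S(1−A) = σT⁴.
T = [736 × 0.52 / 5.67×10⁻⁸]^(1/4) = (6.75×10⁹)^(1/4) = 287 K.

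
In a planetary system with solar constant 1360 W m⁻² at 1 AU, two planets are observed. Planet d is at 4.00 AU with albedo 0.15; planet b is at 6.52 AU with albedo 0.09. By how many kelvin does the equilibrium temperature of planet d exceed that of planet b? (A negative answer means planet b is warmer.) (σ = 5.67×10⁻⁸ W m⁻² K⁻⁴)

T_eq = [S₀(1−A)/(4σd²)]^(1/4), so T ∝ (1−A)^(1/4) / √d.
T₁ = [1360×0.85/(4×5.67×10⁻⁸×4.00²)]^(1/4) = 133.60 K.
T₂ = [1360×0.91/(4×5.67×10⁻⁸×6.52²)]^(1/4) = 106.44 K.

ΔT ≈ 27.2 K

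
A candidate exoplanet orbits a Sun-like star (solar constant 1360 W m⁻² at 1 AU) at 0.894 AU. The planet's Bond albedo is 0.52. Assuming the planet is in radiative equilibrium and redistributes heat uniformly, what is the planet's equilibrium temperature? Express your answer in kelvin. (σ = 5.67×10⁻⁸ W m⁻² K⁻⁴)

Flux at 0.894 AU: S = 1360/0.894² = 1700 W m⁻².
Energy balance: absorbed = emitted ⇒ πR²·S(1−A) = 4πR²·σT_eq⁴, so T_eq⁴ = S(1−A)/(4σ).
T_eq = [1700 × 0.48 / (4 × 5.67×10⁻⁸)]^(1/4) = (3.60×10⁹)^(1/4) = 245 K.

T_eq ≈ 245 K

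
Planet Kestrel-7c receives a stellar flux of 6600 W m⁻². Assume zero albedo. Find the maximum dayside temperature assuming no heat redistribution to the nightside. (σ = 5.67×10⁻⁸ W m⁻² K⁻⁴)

T_ss ≈ 584 K

With no redistribution each surface element balances locally: S(1−A) = σT⁴.
T = [6600 × 1.00 / 5.67×10⁻⁸]^(1/4) = (1.16×10¹¹)^(1/4) = 584 K.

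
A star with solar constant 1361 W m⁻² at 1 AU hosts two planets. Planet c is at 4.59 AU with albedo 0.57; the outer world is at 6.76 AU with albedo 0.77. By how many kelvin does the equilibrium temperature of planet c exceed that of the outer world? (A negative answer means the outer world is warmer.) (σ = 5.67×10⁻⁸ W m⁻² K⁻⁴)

T_eq = [S₀(1−A)/(4σd²)]^(1/4), so T ∝ (1−A)^(1/4) / √d.
T₁ = [1361×0.43/(4×5.67×10⁻⁸×4.59²)]^(1/4) = 105.20 K.
T₂ = [1361×0.23/(4×5.67×10⁻⁸×6.76²)]^(1/4) = 74.13 K.

ΔT ≈ 31.1 K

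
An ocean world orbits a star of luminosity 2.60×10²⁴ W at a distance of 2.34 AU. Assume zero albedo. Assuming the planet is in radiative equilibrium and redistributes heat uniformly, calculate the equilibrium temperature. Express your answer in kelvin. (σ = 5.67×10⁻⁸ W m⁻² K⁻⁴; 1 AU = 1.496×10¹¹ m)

d = 2.34 AU = 3.50×10¹¹ m.
Flux: S = L/(4πd²) = 2.60×10²⁴/(4π×(3.50×10¹¹)²) = 1.69 W m⁻².
Energy balance: absorbed = emitted ⇒ πR²·S(1−A) = 4πR²·σT_eq⁴, so T_eq⁴ = S(1−A)/(4σ).
T_eq = [1.69 × 1.00 / (4 × 5.67×10⁻⁸)]^(1/4) = (7.44×10⁶)^(1/4) = 52.2 K.

T_eq ≈ 52.2 K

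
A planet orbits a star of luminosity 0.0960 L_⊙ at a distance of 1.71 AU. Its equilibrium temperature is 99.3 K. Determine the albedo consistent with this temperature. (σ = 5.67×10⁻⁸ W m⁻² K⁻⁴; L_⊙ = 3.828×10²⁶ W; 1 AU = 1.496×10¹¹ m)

d = 1.71 AU = 2.56×10¹¹ m.
L = 0.0960 × 3.828×10²⁶ = 3.67×10²⁵ W.
Flux: S = L/(4πd²) = 3.67×10²⁵/(4π×(2.56×10¹¹)²) = 44.7 W m⁻².
From T_eq⁴ = S(1−A)/(4σ): 1−A = 4σT_eq⁴/S.
1−A = 4 × 5.67×10⁻⁸ × (99.3)⁴ / 44.7 = 0.493.

A ≈ 0.51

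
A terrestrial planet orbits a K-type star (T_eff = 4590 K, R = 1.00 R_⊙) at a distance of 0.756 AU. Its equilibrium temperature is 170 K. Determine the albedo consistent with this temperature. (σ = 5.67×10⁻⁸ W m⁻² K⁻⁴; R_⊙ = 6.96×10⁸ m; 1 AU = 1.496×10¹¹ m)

R_⋆ = 1.00 × 6.96×10⁸ = 6.96×10⁸ m.
d = 0.756 AU = 1.13×10¹¹ m.
L = 4πR_⋆²σT_⋆⁴ = 4π(6.96×10⁸)² × 5.67×10⁻⁸ × (4590)⁴ = 1.53×10²⁶ W.
S = L/(4πd²) = 953 W m⁻².
From T_eq⁴ = S(1−A)/(4σ): 1−A = 4σT_eq⁴/S.
1−A = 4 × 5.67×10⁻⁸ × (170)⁴ / 953 = 0.199.

A ≈ 0.80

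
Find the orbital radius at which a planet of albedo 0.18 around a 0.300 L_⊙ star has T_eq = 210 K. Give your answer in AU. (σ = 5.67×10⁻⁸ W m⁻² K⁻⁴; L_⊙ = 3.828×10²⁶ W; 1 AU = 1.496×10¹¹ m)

d ≈ 0.871 AU

L = 0.300 × 3.828×10²⁶ = 1.15×10²⁶ W.
From T_eq⁴ = L(1−A)/(16πσd²): d = √[L(1−A)/(16πσT_eq⁴)].
d = √[1.15×10²⁶ × 0.82 / (16π × 5.67×10⁻⁸ × (210)⁴)] = 1.30×10¹¹ m = 0.871 AU.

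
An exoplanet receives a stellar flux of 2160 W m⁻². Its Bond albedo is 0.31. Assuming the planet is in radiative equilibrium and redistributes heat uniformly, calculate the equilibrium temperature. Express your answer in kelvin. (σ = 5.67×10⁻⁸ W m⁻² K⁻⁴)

Energy balance: absorbed = emitted ⇒ πR²·S(1−A) = 4πR²·σT_eq⁴, so T_eq⁴ = S(1−A)/(4σ).
T_eq = [2160 × 0.69 / (4 × 5.67×10⁻⁸)]^(1/4) = (6.57×10⁹)^(1/4) = 285 K.

T_eq ≈ 285 K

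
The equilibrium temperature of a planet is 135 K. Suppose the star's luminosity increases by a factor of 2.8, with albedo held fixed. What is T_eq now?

T_eq ∝ L^(1/4) · d^(−1/2).
T′ = 135 × 2.8^(1/4) = 175 K.

T_eq ≈ 175 K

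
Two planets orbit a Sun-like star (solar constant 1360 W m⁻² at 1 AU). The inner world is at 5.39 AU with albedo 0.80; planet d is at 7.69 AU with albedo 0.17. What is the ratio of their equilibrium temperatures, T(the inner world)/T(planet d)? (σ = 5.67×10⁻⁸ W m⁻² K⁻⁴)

T₁/T₂ ≈ 0.837

T_eq = [S₀(1−A)/(4σd²)]^(1/4), so T ∝ (1−A)^(1/4) / √d.
T₁ = [1360×0.20/(4×5.67×10⁻⁸×5.39²)]^(1/4) = 80.16 K.
T₂ = [1360×0.83/(4×5.67×10⁻⁸×7.69²)]^(1/4) = 95.78 K.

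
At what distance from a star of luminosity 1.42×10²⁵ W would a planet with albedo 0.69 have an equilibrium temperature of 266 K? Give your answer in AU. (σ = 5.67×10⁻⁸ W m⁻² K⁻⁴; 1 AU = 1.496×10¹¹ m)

From T_eq⁴ = L(1−A)/(16πσd²): d = √[L(1−A)/(16πσT_eq⁴)].
d = √[1.42×10²⁵ × 0.31 / (16π × 5.67×10⁻⁸ × (266)⁴)] = 1.76×10¹⁰ m = 0.117 AU.

d ≈ 0.117 AU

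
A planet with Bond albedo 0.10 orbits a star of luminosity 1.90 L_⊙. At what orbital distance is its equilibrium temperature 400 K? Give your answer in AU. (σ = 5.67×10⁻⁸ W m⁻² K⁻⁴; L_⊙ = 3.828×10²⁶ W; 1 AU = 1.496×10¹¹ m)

L = 1.90 × 3.828×10²⁶ = 7.27×10²⁶ W.
From T_eq⁴ = L(1−A)/(16πσd²): d = √[L(1−A)/(16πσT_eq⁴)].
d = √[7.27×10²⁶ × 0.90 / (16π × 5.67×10⁻⁸ × (400)⁴)] = 9.47×10¹⁰ m = 0.633 AU.

d ≈ 0.633 AU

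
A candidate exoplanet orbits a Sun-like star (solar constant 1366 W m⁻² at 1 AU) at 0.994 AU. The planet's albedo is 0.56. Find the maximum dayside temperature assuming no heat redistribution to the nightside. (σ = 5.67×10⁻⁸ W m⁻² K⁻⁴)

Flux at 0.994 AU: S = 1366/0.994² = 1380 W m⁻².
With no redistribution each surface element balances locally: S(1−A) = σT⁴.
T = [1380 × 0.44 / 5.67×10⁻⁸]^(1/4) = (1.07×10¹⁰)^(1/4) = 322 K.

T_ss ≈ 322 K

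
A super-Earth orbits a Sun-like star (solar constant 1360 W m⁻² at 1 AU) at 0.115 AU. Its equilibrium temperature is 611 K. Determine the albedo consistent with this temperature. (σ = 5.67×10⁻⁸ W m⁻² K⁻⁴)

A ≈ 0.69

Flux at 0.115 AU: S = 1360/0.115² = 1.03×10⁵ W m⁻².
From T_eq⁴ = S(1−A)/(4σ): 1−A = 4σT_eq⁴/S.
1−A = 4 × 5.67×10⁻⁸ × (611)⁴ / 1.03×10⁵ = 0.307.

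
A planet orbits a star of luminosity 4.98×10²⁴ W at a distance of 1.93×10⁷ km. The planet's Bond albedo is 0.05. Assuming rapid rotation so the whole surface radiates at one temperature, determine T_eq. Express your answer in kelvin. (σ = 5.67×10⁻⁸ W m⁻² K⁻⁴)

d = 1.93×10⁷ km = 1.93×10¹⁰ m.
Flux: S = L/(4πd²) = 4.98×10²⁴/(4π×(1.93×10¹⁰)²) = 1060 W m⁻².
Energy balance: absorbed = emitted ⇒ πR²·S(1−A) = 4πR²·σT_eq⁴, so T_eq⁴ = S(1−A)/(4σ).
T_eq = [1060 × 0.95 / (4 × 5.67×10⁻⁸)]^(1/4) = (4.46×10⁹)^(1/4) = 258 K.

T_eq ≈ 258 K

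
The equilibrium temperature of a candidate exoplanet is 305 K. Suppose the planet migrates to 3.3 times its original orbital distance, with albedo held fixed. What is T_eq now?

T_eq ∝ L^(1/4) · d^(−1/2).
T′ = 305 / 3.3^(1/2) = 168 K.

T_eq ≈ 168 K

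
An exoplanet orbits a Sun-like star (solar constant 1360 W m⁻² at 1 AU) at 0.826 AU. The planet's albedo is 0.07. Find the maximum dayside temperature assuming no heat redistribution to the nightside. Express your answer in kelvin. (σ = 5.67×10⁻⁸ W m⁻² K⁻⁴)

Flux at 0.826 AU: S = 1360/0.826² = 1990 W m⁻².
With no redistribution each surface element balances locally: S(1−A) = σT⁴.
T = [1990 × 0.93 / 5.67×10⁻⁸]^(1/4) = (3.27×10¹⁰)^(1/4) = 425 K.

T_ss ≈ 425 K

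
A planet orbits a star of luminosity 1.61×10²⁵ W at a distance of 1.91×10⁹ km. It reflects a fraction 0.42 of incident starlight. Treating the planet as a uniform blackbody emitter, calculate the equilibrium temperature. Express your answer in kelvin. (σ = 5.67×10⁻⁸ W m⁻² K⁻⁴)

T_eq ≈ 30.8 K

d = 1.91×10⁹ km = 1.91×10¹² m.
Flux: S = L/(4πd²) = 1.61×10²⁵/(4π×(1.91×10¹²)²) = 0.351 W m⁻².
Energy balance: absorbed = emitted ⇒ πR²·S(1−A) = 4πR²·σT_eq⁴, so T_eq⁴ = S(1−A)/(4σ).
T_eq = [0.351 × 0.58 / (4 × 5.67×10⁻⁸)]^(1/4) = (8.98×10⁵)^(1/4) = 30.8 K.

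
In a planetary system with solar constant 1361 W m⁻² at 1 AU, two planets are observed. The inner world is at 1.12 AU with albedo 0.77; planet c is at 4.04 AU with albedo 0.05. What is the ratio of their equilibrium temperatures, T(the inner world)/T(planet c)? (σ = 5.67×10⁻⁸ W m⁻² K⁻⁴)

T₁/T₂ ≈ 1.332

T_eq = [S₀(1−A)/(4σd²)]^(1/4), so T ∝ (1−A)^(1/4) / √d.
T₁ = [1361×0.23/(4×5.67×10⁻⁸×1.12²)]^(1/4) = 182.13 K.
T₂ = [1361×0.95/(4×5.67×10⁻⁸×4.04²)]^(1/4) = 136.71 K.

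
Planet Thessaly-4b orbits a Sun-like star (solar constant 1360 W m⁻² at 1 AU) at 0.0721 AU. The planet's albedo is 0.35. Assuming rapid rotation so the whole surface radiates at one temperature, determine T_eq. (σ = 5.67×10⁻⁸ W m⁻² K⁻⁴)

T_eq ≈ 931 K

Flux at 0.0721 AU: S = 1360/0.0721² = 2.62×10⁵ W m⁻².
Energy balance: absorbed = emitted ⇒ πR²·S(1−A) = 4πR²·σT_eq⁴, so T_eq⁴ = S(1−A)/(4σ).
T_eq = [2.62×10⁵ × 0.65 / (4 × 5.67×10⁻⁸)]^(1/4) = (7.50×10¹¹)^(1/4) = 931 K.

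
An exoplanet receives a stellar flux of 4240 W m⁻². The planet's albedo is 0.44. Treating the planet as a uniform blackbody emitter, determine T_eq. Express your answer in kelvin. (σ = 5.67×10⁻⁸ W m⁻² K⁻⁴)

Energy balance: absorbed = emitted ⇒ πR²·S(1−A) = 4πR²·σT_eq⁴, so T_eq⁴ = S(1−A)/(4σ).
T_eq = [4240 × 0.56 / (4 × 5.67×10⁻⁸)]^(1/4) = (1.05×10¹⁰)^(1/4) = 320 K.

T_eq ≈ 320 K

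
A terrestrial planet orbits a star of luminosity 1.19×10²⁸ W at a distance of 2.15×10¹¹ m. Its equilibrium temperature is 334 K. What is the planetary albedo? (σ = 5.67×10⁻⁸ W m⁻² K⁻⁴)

A ≈ 0.86

Flux: S = L/(4πd²) = 1.19×10²⁸/(4π×(2.15×10¹¹)²) = 2.05×10⁴ W m⁻².
From T_eq⁴ = S(1−A)/(4σ): 1−A = 4σT_eq⁴/S.
1−A = 4 × 5.67×10⁻⁸ × (334)⁴ / 2.05×10⁴ = 0.138.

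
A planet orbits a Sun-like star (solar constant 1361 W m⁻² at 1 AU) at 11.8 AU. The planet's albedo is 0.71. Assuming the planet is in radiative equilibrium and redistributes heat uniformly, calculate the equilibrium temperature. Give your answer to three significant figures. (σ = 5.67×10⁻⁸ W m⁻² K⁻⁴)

Flux at 11.8 AU: S = 1361/11.8² = 9.77 W m⁻².
Energy balance: absorbed = emitted ⇒ πR²·S(1−A) = 4πR²·σT_eq⁴, so T_eq⁴ = S(1−A)/(4σ).
T_eq = [9.77 × 0.29 / (4 × 5.67×10⁻⁸)]^(1/4) = (1.25×10⁷)^(1/4) = 59.5 K.

T_eq ≈ 59.5 K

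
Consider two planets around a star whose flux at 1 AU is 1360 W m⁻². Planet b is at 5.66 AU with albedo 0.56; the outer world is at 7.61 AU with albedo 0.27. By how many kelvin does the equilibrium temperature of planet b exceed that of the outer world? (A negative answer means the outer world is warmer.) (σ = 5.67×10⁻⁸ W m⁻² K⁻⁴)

ΔT ≈ 2.0 K

T_eq = [S₀(1−A)/(4σd²)]^(1/4), so T ∝ (1−A)^(1/4) / √d.
T₁ = [1360×0.44/(4×5.67×10⁻⁸×5.66²)]^(1/4) = 95.26 K.
T₂ = [1360×0.73/(4×5.67×10⁻⁸×7.61²)]^(1/4) = 93.24 K.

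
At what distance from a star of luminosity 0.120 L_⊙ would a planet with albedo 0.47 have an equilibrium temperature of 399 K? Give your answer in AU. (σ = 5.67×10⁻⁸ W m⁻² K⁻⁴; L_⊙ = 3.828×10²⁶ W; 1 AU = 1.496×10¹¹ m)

d ≈ 0.123 AU

L = 0.120 × 3.828×10²⁶ = 4.59×10²⁵ W.
From T_eq⁴ = L(1−A)/(16πσd²): d = √[L(1−A)/(16πσT_eq⁴)].
d = √[4.59×10²⁵ × 0.53 / (16π × 5.67×10⁻⁸ × (399)⁴)] = 1.84×10¹⁰ m = 0.123 AU.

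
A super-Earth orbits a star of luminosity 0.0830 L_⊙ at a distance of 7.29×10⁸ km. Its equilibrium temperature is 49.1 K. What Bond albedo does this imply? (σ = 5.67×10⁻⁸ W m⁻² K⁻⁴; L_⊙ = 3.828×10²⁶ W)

d = 7.29×10⁸ km = 7.29×10¹¹ m.
L = 0.0830 × 3.828×10²⁶ = 3.18×10²⁵ W.
Flux: S = L/(4πd²) = 3.18×10²⁵/(4π×(7.29×10¹¹)²) = 4.76 W m⁻².
From T_eq⁴ = S(1−A)/(4σ): 1−A = 4σT_eq⁴/S.
1−A = 4 × 5.67×10⁻⁸ × (49.1)⁴ / 4.76 = 0.277.

A ≈ 0.72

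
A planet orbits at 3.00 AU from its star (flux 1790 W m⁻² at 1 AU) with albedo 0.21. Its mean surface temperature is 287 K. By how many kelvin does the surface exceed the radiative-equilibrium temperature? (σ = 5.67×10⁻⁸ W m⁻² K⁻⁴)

S = 1790/3.00² = 198.9 W m⁻².
T_eq = [S(1−A)/(4σ)]^(1/4) = [198.9×0.79/(4×5.67×10⁻⁸)]^(1/4) = 162.2 K.
ΔT = T_surf − T_eq = 287 − 162.2.

ΔT ≈ 124.8 K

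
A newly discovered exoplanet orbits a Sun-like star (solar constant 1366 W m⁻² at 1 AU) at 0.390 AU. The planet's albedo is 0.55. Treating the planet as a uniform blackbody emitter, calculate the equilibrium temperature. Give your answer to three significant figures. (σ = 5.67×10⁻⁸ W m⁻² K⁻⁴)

T_eq ≈ 365 K

Flux at 0.390 AU: S = 1366/0.390² = 8980 W m⁻².
Energy balance: absorbed = emitted ⇒ πR²·S(1−A) = 4πR²·σT_eq⁴, so T_eq⁴ = S(1−A)/(4σ).
T_eq = [8980 × 0.45 / (4 × 5.67×10⁻⁸)]^(1/4) = (1.78×10¹⁰)^(1/4) = 365 K.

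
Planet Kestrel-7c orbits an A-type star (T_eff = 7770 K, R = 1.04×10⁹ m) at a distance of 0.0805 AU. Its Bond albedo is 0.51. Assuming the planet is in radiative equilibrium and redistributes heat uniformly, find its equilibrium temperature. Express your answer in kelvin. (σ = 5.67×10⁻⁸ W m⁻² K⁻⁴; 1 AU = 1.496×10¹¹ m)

d = 0.0805 AU = 1.20×10¹⁰ m.
L = 4πR_⋆²σT_⋆⁴ = 4π(1.04×10⁹)² × 5.67×10⁻⁸ × (7770)⁴ = 2.81×10²⁷ W.
S = L/(4πd²) = 1.54×10⁶ W m⁻².
Energy balance: absorbed = emitted ⇒ πR²·S(1−A) = 4πR²·σT_eq⁴, so T_eq⁴ = S(1−A)/(4σ).
T_eq = [1.54×10⁶ × 0.49 / (4 × 5.67×10⁻⁸)]^(1/4) = (3.33×10¹²)^(1/4) = 1350 K.

T_eq ≈ 1350 K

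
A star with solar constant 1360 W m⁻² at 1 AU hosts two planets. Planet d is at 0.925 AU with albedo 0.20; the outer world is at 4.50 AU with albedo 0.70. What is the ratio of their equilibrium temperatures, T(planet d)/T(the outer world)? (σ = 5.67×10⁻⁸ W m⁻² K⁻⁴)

T₁/T₂ ≈ 2.819

T_eq = [S₀(1−A)/(4σd²)]^(1/4), so T ∝ (1−A)^(1/4) / √d.
T₁ = [1360×0.80/(4×5.67×10⁻⁸×0.925²)]^(1/4) = 273.64 K.
T₂ = [1360×0.30/(4×5.67×10⁻⁸×4.50²)]^(1/4) = 97.08 K.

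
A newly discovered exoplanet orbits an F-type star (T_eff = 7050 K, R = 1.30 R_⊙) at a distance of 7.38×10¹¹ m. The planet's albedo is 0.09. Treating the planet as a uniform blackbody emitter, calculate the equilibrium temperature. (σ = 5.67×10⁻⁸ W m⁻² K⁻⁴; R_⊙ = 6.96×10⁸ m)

T_eq ≈ 170 K

R_⋆ = 1.30 × 6.96×10⁸ = 9.05×10⁸ m.
L = 4πR_⋆²σT_⋆⁴ = 4π(9.05×10⁸)² × 5.67×10⁻⁸ × (7050)⁴ = 1.44×10²⁷ W.
S = L/(4πd²) = 211 W m⁻².
Energy balance: absorbed = emitted ⇒ πR²·S(1−A) = 4πR²·σT_eq⁴, so T_eq⁴ = S(1−A)/(4σ).
T_eq = [211 × 0.91 / (4 × 5.67×10⁻⁸)]^(1/4) = (8.45×10⁸)^(1/4) = 170 K.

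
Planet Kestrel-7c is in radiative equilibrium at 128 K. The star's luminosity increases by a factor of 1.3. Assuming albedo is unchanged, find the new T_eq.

T_eq ≈ 137 K

T_eq ∝ L^(1/4) · d^(−1/2).
T′ = 128 × 1.3^(1/4) = 137 K.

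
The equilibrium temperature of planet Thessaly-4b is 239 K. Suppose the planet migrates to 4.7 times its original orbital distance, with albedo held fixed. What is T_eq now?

T_eq ≈ 110 K

T_eq ∝ L^(1/4) · d^(−1/2).
T′ = 239 / 4.7^(1/2) = 110 K.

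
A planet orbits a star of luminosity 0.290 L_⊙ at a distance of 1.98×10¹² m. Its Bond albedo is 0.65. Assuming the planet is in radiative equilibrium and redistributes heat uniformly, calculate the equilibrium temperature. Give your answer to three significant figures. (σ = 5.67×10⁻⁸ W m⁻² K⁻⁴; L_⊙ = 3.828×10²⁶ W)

T_eq ≈ 43.2 K

L = 0.290 × 3.828×10²⁶ = 1.11×10²⁶ W.
Flux: S = L/(4πd²) = 1.11×10²⁶/(4π×(1.98×10¹²)²) = 2.25 W m⁻².
Energy balance: absorbed = emitted ⇒ πR²·S(1−A) = 4πR²·σT_eq⁴, so T_eq⁴ = S(1−A)/(4σ).
T_eq = [2.25 × 0.35 / (4 × 5.67×10⁻⁸)]^(1/4) = (3.48×10⁶)^(1/4) = 43.2 K.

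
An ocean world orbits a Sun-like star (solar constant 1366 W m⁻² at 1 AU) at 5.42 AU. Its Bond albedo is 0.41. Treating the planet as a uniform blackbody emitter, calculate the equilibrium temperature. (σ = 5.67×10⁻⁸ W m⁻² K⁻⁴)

T_eq ≈ 105 K

Flux at 5.42 AU: S = 1366/5.42² = 46.5 W m⁻².
Energy balance: absorbed = emitted ⇒ πR²·S(1−A) = 4πR²·σT_eq⁴, so T_eq⁴ = S(1−A)/(4σ).
T_eq = [46.5 × 0.59 / (4 × 5.67×10⁻⁸)]^(1/4) = (1.21×10⁸)^(1/4) = 105 K.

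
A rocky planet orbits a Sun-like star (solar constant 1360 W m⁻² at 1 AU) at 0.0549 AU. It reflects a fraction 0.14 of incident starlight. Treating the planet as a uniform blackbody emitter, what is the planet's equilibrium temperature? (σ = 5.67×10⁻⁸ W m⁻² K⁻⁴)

Flux at 0.0549 AU: S = 1360/0.0549² = 4.51×10⁵ W m⁻².
Energy balance: absorbed = emitted ⇒ πR²·S(1−A) = 4πR²·σT_eq⁴, so T_eq⁴ = S(1−A)/(4σ).
T_eq = [4.51×10⁵ × 0.86 / (4 × 5.67×10⁻⁸)]^(1/4) = (1.71×10¹²)^(1/4) = 1140 K.

T_eq ≈ 1140 K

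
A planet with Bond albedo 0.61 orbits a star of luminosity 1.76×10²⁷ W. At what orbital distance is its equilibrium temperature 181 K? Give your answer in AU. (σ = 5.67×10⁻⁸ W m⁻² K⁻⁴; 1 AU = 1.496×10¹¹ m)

d ≈ 3.17 AU

From T_eq⁴ = L(1−A)/(16πσd²): d = √[L(1−A)/(16πσT_eq⁴)].
d = √[1.76×10²⁷ × 0.39 / (16π × 5.67×10⁻⁸ × (181)⁴)] = 4.74×10¹¹ m = 3.17 AU.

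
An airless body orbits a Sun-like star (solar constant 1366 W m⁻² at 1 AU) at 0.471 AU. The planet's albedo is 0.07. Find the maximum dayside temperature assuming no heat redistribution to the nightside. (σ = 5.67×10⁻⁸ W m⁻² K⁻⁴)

T_ss ≈ 564 K

Flux at 0.471 AU: S = 1366/0.471² = 6160 W m⁻².
With no redistribution each surface element balances locally: S(1−A) = σT⁴.
T = [6160 × 0.93 / 5.67×10⁻⁸]^(1/4) = (1.01×10¹¹)^(1/4) = 564 K.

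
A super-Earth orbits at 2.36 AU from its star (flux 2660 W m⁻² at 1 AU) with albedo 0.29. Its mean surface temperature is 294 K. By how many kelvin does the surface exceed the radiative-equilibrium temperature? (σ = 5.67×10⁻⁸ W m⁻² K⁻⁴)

S = 2660/2.36² = 477.6 W m⁻².
T_eq = [S(1−A)/(4σ)]^(1/4) = [477.6×0.71/(4×5.67×10⁻⁸)]^(1/4) = 196.6 K.
ΔT = T_surf − T_eq = 294 − 196.6.

ΔT ≈ 97.4 K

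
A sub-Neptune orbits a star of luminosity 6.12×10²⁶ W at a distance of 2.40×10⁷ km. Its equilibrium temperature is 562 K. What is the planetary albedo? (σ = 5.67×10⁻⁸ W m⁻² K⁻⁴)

d = 2.40×10⁷ km = 2.40×10¹⁰ m.
Flux: S = L/(4πd²) = 6.12×10²⁶/(4π×(2.40×10¹⁰)²) = 8.46×10⁴ W m⁻².
From T_eq⁴ = S(1−A)/(4σ): 1−A = 4σT_eq⁴/S.
1−A = 4 × 5.67×10⁻⁸ × (562)⁴ / 8.46×10⁴ = 0.268.

A ≈ 0.73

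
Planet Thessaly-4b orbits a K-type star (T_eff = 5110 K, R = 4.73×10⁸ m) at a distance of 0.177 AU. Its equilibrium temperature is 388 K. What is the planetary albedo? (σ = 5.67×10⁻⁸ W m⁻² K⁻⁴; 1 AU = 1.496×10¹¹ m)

A ≈ 0.58

d = 0.177 AU = 2.65×10¹⁰ m.
L = 4πR_⋆²σT_⋆⁴ = 4π(4.73×10⁸)² × 5.67×10⁻⁸ × (5110)⁴ = 1.09×10²⁶ W.
S = L/(4πd²) = 1.23×10⁴ W m⁻².
From T_eq⁴ = S(1−A)/(4σ): 1−A = 4σT_eq⁴/S.
1−A = 4 × 5.67×10⁻⁸ × (388)⁴ / 1.23×10⁴ = 0.417.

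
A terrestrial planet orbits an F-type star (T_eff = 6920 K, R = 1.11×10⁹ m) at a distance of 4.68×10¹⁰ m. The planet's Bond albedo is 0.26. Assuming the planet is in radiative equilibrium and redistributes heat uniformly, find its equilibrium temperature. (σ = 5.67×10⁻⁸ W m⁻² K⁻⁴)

T_eq ≈ 699 K

L = 4πR_⋆²σT_⋆⁴ = 4π(1.11×10⁹)² × 5.67×10⁻⁸ × (6920)⁴ = 2.01×10²⁷ W.
S = L/(4πd²) = 7.31×10⁴ W m⁻².
Energy balance: absorbed = emitted ⇒ πR²·S(1−A) = 4πR²·σT_eq⁴, so T_eq⁴ = S(1−A)/(4σ).
T_eq = [7.31×10⁴ × 0.74 / (4 × 5.67×10⁻⁸)]^(1/4) = (2.39×10¹¹)^(1/4) = 699 K.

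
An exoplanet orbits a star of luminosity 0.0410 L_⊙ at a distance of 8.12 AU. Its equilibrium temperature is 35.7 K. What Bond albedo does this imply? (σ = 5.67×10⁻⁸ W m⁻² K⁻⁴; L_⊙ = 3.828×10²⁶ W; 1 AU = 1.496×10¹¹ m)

d = 8.12 AU = 1.21×10¹² m.
L = 0.0410 × 3.828×10²⁶ = 1.57×10²⁵ W.
Flux: S = L/(4πd²) = 1.57×10²⁵/(4π×(1.21×10¹²)²) = 0.846 W m⁻².
From T_eq⁴ = S(1−A)/(4σ): 1−A = 4σT_eq⁴/S.
1−A = 4 × 5.67×10⁻⁸ × (35.7)⁴ / 0.846 = 0.435.

A ≈ 0.56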